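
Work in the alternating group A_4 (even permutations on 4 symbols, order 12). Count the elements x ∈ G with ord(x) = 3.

8

The elements of order 3 are: (2 3 4), (2 4 3), (1 2 3), (1 2 4), (1 3 2), (1 3 4), (1 4 2), (1 4 3).
That's 8.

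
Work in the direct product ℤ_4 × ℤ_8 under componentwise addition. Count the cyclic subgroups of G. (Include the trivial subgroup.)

14

Each element a generates a cyclic subgroup ⟨a⟩; distinct elements may generate the same one (a cyclic group of order d has φ(d) generators).
Cyclic subgroups by order — order 1: 1; order 2: 3; order 4: 6; order 8: 4.
Total: 14.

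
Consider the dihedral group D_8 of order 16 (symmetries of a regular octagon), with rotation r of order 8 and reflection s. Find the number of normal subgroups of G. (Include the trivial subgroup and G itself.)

G has 19 subgroups. Checking conjugation-invariance by order — order 1: 1/1 normal; order 2: 1/9 normal; order 4: 1/5 normal; order 8: 3/3 normal; order 16: 1/1 normal.
Total normal subgroups: 7.

7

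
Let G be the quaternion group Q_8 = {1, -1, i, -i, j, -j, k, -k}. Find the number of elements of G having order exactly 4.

6

The elements of order 4 are: i, -i, j, -j, k, -k.
That's 6.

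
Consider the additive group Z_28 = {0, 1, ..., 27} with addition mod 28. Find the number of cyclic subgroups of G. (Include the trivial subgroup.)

6

Each element a generates a cyclic subgroup ⟨a⟩; distinct elements may generate the same one (a cyclic group of order d has φ(d) generators).
Cyclic subgroups by order — order 1: 1; order 2: 1; order 4: 1; order 7: 1; order 14: 1; order 28: 1.
Total: 6.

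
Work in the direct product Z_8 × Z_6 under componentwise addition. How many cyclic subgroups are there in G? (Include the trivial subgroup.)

16

Each element a generates a cyclic subgroup ⟨a⟩; distinct elements may generate the same one (a cyclic group of order d has φ(d) generators).
Cyclic subgroups by order — order 1: 1; order 2: 3; order 3: 1; order 4: 2; order 6: 3; order 8: 2; order 12: 2; order 24: 2.
Total: 16.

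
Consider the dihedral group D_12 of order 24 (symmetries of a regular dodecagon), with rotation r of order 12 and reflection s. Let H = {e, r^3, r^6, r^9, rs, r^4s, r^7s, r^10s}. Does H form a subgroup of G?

Yes

|H| = 8 divides |G| = 24, consistent with Lagrange.
H contains the identity, every element's inverse is in H, and H is closed under ·: it is a subgroup.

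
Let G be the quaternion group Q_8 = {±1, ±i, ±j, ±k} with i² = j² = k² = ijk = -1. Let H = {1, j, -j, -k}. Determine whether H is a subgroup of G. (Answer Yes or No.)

No

-k ∈ H but its inverse k ∉ H, so H is not a subgroup.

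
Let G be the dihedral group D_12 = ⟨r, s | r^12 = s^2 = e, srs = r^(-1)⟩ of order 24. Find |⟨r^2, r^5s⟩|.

12

|⟨r^2⟩| = 6 and |⟨r^5s⟩| = 2, so |H| is a multiple of lcm(6, 2) = 6 and divides |G| = 24.
Closing under the operation: H = {e, r^2, r^4, r^6, r^8, r^10, rs, r^3s, r^5s, r^7s, r^9s, r^11s}, so |H| = 12.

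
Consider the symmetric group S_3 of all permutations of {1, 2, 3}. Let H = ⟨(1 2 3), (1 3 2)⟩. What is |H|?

|⟨(1 2 3)⟩| = 3 and |⟨(1 3 2)⟩| = 3, so |H| is a multiple of lcm(3, 3) = 3 and divides |G| = 6.
Closing under the operation: H = {e, (1 2 3), (1 3 2)}, so |H| = 3.

3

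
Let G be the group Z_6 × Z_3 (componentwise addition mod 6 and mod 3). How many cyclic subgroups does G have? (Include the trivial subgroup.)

A cyclic subgroup of order d is generated by each of its φ(d) elements of order d, so the cyclic subgroups of order d number (#elements of order d)/φ(d).
Cyclic subgroups by order — order 1: 1; order 2: 1; order 3: 4; order 6: 4.
Total: 10.

10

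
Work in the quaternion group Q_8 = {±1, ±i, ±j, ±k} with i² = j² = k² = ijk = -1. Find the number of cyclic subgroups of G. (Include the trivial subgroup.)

Group the elements of G by the cyclic subgroup they generate; each cyclic subgroup of order d accounts for φ(d) elements.
Cyclic subgroups by order — order 1: 1; order 2: 1; order 4: 3.
Total: 5.

5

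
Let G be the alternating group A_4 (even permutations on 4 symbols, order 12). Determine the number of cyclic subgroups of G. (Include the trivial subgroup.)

8

Each element a generates a cyclic subgroup ⟨a⟩; distinct elements may generate the same one (a cyclic group of order d has φ(d) generators).
Cyclic subgroups by order — order 1: 1; order 2: 3; order 3: 4.
Total: 8.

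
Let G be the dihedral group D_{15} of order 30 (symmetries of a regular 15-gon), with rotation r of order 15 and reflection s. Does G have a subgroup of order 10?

Yes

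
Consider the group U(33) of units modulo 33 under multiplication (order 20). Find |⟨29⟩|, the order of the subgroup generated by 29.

10

Compute successive powers of 29 mod 33: 29, 16, 2, 25, 32, 4, 17, 31, …; 29^10 ≡ 1 (mod 33).
So |⟨29⟩| = 10.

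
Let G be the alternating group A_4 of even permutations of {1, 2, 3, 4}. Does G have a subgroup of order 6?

6 | 12, so Lagrange does not rule it out; but checking all subgroups of G, none has order 6.
(A_4 is the standard example that the converse of Lagrange fails.)

No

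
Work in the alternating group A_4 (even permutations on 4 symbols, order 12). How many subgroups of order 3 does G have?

|G| = 12 and 3 | 12, so subgroups of order 3 are possible by Lagrange.
The subgroups of order 3 are: {e, (1 2 3), (1 3 2)}; {e, (1 2 4), (1 4 2)}; {e, (1 3 4), (1 4 3)}; {e, (2 3 4), (2 4 3)}.
So G has 4 subgroups of order 3.

4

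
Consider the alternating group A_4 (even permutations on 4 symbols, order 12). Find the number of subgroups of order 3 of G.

4

|G| = 12 and 3 | 12, so subgroups of order 3 are possible by Lagrange.
The subgroups of order 3 are: {e, (1 2 3), (1 3 2)}; {e, (1 2 4), (1 4 2)}; {e, (1 3 4), (1 4 3)}; {e, (2 3 4), (2 4 3)}.
So G has 4 subgroups of order 3.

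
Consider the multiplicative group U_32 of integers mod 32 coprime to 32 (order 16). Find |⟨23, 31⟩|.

|⟨23⟩| = 4 and |⟨31⟩| = 2, so |H| is a multiple of lcm(4, 2) = 4 and divides |G| = 16.
Closing under the operation: H = {1, 7, 9, 15, 17, 23, 25, 31}, so |H| = 8.

8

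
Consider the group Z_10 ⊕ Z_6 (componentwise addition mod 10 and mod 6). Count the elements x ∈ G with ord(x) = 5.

4

An element (a,b) has order lcm(ord(a), ord(b)); count pairs with lcm equal to 5.
Enumerating gives 4 such elements.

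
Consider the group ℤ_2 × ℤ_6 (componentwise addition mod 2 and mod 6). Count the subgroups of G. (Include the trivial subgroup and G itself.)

|G| = 12, so by Lagrange every subgroup order divides 12. Divisors: 1, 2, 3, 4, 6, 12.
Subgroups by order — order 1: 1; order 2: 3; order 3: 1; order 4: 1; order 6: 3; order 12: 1.
Total: 1 + 3 + 1 + 1 + 3 + 1 = 10.

10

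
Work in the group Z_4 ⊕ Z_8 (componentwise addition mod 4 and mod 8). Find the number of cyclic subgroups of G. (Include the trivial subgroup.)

14

A cyclic subgroup of order d is generated by each of its φ(d) elements of order d, so the cyclic subgroups of order d number (#elements of order d)/φ(d).
Cyclic subgroups by order — order 1: 1; order 2: 3; order 4: 6; order 8: 4.
Total: 14.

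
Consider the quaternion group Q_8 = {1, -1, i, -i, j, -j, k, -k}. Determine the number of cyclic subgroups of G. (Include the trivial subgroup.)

5

Group the elements of G by the cyclic subgroup they generate; each cyclic subgroup of order d accounts for φ(d) elements.
Cyclic subgroups by order — order 1: 1; order 2: 1; order 4: 3.
Total: 5.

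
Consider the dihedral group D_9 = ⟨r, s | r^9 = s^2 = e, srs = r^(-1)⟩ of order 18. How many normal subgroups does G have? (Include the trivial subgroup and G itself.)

4

G has 16 subgroups. Checking conjugation-invariance by order — order 1: 1/1 normal; order 2: 0/9 normal; order 3: 1/1 normal; order 6: 0/3 normal; order 9: 1/1 normal; order 18: 1/1 normal.
Total normal subgroups: 4.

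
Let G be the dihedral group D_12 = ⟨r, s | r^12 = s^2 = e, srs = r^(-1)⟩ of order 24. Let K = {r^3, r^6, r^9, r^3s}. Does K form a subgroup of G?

The identity e ∉ K, so K is not a subgroup.

No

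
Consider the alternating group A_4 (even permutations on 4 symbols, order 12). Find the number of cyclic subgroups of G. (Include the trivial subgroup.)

Each element a generates a cyclic subgroup ⟨a⟩; distinct elements may generate the same one (a cyclic group of order d has φ(d) generators).
Cyclic subgroups by order — order 1: 1; order 2: 3; order 3: 4.
Total: 8.

8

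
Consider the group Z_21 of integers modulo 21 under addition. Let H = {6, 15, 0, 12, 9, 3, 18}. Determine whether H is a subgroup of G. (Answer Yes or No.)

|H| = 7 divides |G| = 21, consistent with Lagrange.
H contains the identity, every element's inverse is in H, and H is closed under +: it is a subgroup.
In fact H = ⟨18⟩.

Yes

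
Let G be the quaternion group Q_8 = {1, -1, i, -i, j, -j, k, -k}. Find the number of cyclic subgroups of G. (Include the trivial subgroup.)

5

Group the elements of G by the cyclic subgroup they generate; each cyclic subgroup of order d accounts for φ(d) elements.
Cyclic subgroups by order — order 1: 1; order 2: 1; order 4: 3.
Total: 5.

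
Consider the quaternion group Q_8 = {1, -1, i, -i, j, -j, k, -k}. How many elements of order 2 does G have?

1

The elements of order 2 are: -1.
That's 1.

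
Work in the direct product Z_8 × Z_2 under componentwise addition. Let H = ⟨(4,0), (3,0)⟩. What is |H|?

|⟨(4,0)⟩| = 2 and |⟨(3,0)⟩| = 8, so |H| is a multiple of lcm(2, 8) = 8 and divides |G| = 16.
Closing under the operation: H = {(0,0), (1,0), (2,0), (3,0), (4,0), (5,0), (6,0), (7,0)}, so |H| = 8.

8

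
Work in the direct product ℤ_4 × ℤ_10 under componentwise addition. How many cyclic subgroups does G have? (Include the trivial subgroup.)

Group the elements of G by the cyclic subgroup they generate; each cyclic subgroup of order d accounts for φ(d) elements.
Cyclic subgroups by order — order 1: 1; order 2: 3; order 4: 2; order 5: 1; order 10: 3; order 20: 2.
Total: 12.

12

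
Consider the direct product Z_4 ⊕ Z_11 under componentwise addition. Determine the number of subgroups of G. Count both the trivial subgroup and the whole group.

6

|G| = 44, so by Lagrange every subgroup order divides 44. Divisors: 1, 2, 4, 11, 22, 44.
Subgroups by order — order 1: 1; order 2: 1; order 4: 1; order 11: 1; order 22: 1; order 44: 1.
Total: 1 + 1 + 1 + 1 + 1 + 1 = 6.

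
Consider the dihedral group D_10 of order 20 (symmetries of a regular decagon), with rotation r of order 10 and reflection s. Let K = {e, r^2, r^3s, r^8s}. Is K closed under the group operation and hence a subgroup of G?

r^2 ∈ K but its inverse r^8 ∉ K, so K is not a subgroup.

No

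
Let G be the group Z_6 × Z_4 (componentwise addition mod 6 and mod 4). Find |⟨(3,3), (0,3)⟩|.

|⟨(3,3)⟩| = 4 and |⟨(0,3)⟩| = 4, so |H| is a multiple of lcm(4, 4) = 4 and divides |G| = 24.
Closing under the operation: H = {(0,0), (0,1), (0,2), (0,3), (3,0), (3,1), (3,2), (3,3)}, so |H| = 8.

8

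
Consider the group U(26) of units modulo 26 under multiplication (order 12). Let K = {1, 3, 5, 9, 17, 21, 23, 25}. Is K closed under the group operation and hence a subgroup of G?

No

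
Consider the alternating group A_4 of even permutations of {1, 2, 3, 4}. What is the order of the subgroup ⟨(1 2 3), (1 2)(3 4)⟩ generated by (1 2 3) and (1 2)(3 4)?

|⟨(1 2 3)⟩| = 3 and |⟨(1 2)(3 4)⟩| = 2, so |H| is a multiple of lcm(3, 2) = 6 and divides |G| = 12.
Closing {(1 2 3), (1 2)(3 4)} under the group operation gives all of G, so |H| = 12.

12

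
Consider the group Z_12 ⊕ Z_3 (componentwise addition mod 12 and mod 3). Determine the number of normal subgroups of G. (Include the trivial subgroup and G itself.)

G is abelian, so every subgroup is normal.
G has 18 subgroups in total, hence 18 normal subgroups.

18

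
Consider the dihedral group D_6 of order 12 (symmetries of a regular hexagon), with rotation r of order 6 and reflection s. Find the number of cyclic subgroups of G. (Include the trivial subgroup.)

10

Group the elements of G by the cyclic subgroup they generate; each cyclic subgroup of order d accounts for φ(d) elements.
Cyclic subgroups by order — order 1: 1; order 2: 7; order 3: 1; order 6: 1.
Total: 10.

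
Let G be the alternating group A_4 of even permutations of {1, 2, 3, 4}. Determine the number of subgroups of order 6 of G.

|G| = 12 and 6 | 12, so subgroups of order 6 are possible by Lagrange.
Checking all subgroups of G, none has order 6.
So G has 0 subgroups of order 6.

0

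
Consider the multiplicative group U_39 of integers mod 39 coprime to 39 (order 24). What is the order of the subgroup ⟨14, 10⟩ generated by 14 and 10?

|⟨14⟩| = 2 and |⟨10⟩| = 6, so |H| is a multiple of lcm(2, 6) = 6 and divides |G| = 24.
Closing under the operation: H = {1, 4, 10, 14, 16, 17, 22, 23, 25, 29, 35, 38}, so |H| = 12.

12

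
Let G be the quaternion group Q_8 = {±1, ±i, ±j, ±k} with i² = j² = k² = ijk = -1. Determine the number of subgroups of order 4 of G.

|G| = 8 and 4 | 8, so subgroups of order 4 are possible by Lagrange.
The subgroups of order 4 are: {1, -1, i, -i}; {1, -1, j, -j}; {1, -1, k, -k}.
So G has 3 subgroups of order 4.

3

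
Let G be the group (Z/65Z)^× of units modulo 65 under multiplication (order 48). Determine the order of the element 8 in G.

4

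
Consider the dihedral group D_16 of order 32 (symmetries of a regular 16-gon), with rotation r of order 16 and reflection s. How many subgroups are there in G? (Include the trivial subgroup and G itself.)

|G| = 32, so by Lagrange every subgroup order divides 32. Divisors: 1, 2, 4, 8, 16, 32.
Subgroups by order — order 1: 1; order 2: 17; order 4: 9; order 8: 5; order 16: 3; order 32: 1.
Total: 1 + 17 + 9 + 5 + 3 + 1 = 36.

36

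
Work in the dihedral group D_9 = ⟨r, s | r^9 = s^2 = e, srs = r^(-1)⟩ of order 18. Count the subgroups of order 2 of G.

9

|G| = 18 and 2 | 18, so subgroups of order 2 are possible by Lagrange.
The subgroups of order 2 are: {e, r^2s}; {e, r^3s}; {e, r^4s}; {e, r^5s}; … (9 in all).
So G has 9 subgroups of order 2.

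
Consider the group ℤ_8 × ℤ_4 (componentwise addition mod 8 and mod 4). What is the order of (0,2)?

2

The order of (0,2) in Z_8 × Z_4 is lcm(ord(0) in Z_8, ord(2) in Z_4).
ord(0) = 1 and ord(2) = 2, so |⟨(0,2)⟩| = lcm(1, 2) = 2.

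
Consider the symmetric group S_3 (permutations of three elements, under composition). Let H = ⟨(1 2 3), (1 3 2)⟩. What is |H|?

|⟨(1 2 3)⟩| = 3 and |⟨(1 3 2)⟩| = 3, so |H| is a multiple of lcm(3, 3) = 3 and divides |G| = 6.
Closing under the operation: H = {e, (1 2 3), (1 3 2)}, so |H| = 3.

3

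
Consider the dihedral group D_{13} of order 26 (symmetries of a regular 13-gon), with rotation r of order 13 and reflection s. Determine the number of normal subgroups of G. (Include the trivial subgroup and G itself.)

3

G has 16 subgroups. Checking conjugation-invariance by order — order 1: 1/1 normal; order 2: 0/13 normal; order 13: 1/1 normal; order 26: 1/1 normal.
Total normal subgroups: 3.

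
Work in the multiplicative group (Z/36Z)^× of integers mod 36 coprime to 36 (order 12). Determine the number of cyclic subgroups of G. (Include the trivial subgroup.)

8

A cyclic subgroup of order d is generated by each of its φ(d) elements of order d, so the cyclic subgroups of order d number (#elements of order d)/φ(d).
Cyclic subgroups by order — order 1: 1; order 2: 3; order 3: 1; order 6: 3.
Total: 8.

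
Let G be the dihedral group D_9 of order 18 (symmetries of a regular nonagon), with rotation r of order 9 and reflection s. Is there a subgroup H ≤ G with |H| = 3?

3 | 18. A subgroup of order 3 is {e, r^3, r^6}.

Yes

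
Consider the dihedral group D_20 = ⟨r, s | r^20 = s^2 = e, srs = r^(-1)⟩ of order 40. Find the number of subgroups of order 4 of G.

11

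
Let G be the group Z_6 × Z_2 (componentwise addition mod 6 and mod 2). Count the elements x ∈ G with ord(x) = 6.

An element (a,b) has order lcm(ord(a), ord(b)); count pairs with lcm equal to 6.
Enumerating gives 6 such elements.

6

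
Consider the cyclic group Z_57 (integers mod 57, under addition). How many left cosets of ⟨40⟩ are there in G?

1

|⟨40⟩| = 57 and |G| = 57.
By Lagrange, [G : H] = |G|/|H| = 57/57 = 1.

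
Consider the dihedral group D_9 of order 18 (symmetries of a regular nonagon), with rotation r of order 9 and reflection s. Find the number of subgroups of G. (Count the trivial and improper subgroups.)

|G| = 18, so by Lagrange every subgroup order divides 18. Divisors: 1, 2, 3, 6, 9, 18.
Subgroups by order — order 1: 1; order 2: 9; order 3: 1; order 6: 3; order 9: 1; order 18: 1.
Total: 1 + 9 + 1 + 3 + 1 + 1 = 16.

16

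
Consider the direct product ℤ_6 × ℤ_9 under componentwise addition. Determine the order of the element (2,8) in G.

9

The order of (2,8) in Z_6 × Z_9 is lcm(ord(2) in Z_6, ord(8) in Z_9).
ord(2) = 3 and ord(8) = 9, so |⟨(2,8)⟩| = lcm(3, 9) = 9.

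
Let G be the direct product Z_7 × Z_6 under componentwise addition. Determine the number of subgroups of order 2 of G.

1

|G| = 42 and 2 | 42, so subgroups of order 2 are possible by Lagrange.
The subgroups of order 2 are: {(0,0), (0,3)}.
So G has 1 subgroup of order 2.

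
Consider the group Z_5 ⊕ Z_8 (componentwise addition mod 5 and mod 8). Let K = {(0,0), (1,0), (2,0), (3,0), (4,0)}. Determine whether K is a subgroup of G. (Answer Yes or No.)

|K| = 5 divides |G| = 40, consistent with Lagrange.
K contains the identity, every element's inverse is in K, and K is closed under +: it is a subgroup.
In fact K = ⟨(4,0)⟩.

Yes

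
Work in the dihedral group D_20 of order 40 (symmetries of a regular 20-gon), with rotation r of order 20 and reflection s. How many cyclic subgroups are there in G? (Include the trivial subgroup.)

26

A cyclic subgroup of order d is generated by each of its φ(d) elements of order d, so the cyclic subgroups of order d number (#elements of order d)/φ(d).
Cyclic subgroups by order — order 1: 1; order 2: 21; order 4: 1; order 5: 1; order 10: 1; order 20: 1.
Total: 26.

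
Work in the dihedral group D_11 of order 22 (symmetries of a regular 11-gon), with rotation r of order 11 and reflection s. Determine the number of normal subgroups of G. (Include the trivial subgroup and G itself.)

G has 14 subgroups. Checking conjugation-invariance by order — order 1: 1/1 normal; order 2: 0/11 normal; order 11: 1/1 normal; order 22: 1/1 normal.
Total normal subgroups: 3.

3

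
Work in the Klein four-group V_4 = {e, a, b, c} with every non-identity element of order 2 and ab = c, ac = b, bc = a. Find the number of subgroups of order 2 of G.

3

|G| = 4 and 2 | 4, so subgroups of order 2 are possible by Lagrange.
The subgroups of order 2 are: {e, a}; {e, b}; {e, c}.
So G has 3 subgroups of order 2.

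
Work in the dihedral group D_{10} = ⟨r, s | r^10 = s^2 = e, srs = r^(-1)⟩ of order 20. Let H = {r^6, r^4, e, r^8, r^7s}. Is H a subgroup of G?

r^8 ∈ H but its inverse r^2 ∉ H, so H is not a subgroup.

No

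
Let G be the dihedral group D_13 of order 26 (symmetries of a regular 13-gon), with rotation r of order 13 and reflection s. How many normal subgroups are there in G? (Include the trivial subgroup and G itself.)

3

G has 16 subgroups. Checking conjugation-invariance by order — order 1: 1/1 normal; order 2: 0/13 normal; order 13: 1/1 normal; order 26: 1/1 normal.
Total normal subgroups: 3.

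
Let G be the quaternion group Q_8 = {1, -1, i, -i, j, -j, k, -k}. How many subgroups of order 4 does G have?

3

|G| = 8 and 4 | 8, so subgroups of order 4 are possible by Lagrange.
The subgroups of order 4 are: {1, -1, i, -i}; {1, -1, j, -j}; {1, -1, k, -k}.
So G has 3 subgroups of order 4.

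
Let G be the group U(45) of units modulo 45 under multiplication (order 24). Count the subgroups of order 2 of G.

3

|G| = 24 and 2 | 24, so subgroups of order 2 are possible by Lagrange.
The subgroups of order 2 are: {1, 19}; {1, 26}; {1, 44}.
So G has 3 subgroups of order 2.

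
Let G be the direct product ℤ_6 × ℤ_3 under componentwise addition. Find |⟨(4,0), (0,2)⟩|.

9

|⟨(4,0)⟩| = 3 and |⟨(0,2)⟩| = 3, so |H| is a multiple of lcm(3, 3) = 3 and divides |G| = 18.
Closing under the operation: H = {(0,0), (0,1), (0,2), (2,0), (2,1), (2,2), (4,0), (4,1), (4,2)}, so |H| = 9.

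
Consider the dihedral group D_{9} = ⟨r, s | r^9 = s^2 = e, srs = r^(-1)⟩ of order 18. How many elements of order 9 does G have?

6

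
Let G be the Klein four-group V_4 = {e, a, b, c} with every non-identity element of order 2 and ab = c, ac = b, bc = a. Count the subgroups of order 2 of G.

|G| = 4 and 2 | 4, so subgroups of order 2 are possible by Lagrange.
The subgroups of order 2 are: {e, a}; {e, b}; {e, c}.
So G has 3 subgroups of order 2.

3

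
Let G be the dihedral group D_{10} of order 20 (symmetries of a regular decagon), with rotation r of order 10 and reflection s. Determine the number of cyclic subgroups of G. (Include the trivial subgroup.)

Group the elements of G by the cyclic subgroup they generate; each cyclic subgroup of order d accounts for φ(d) elements.
Cyclic subgroups by order — order 1: 1; order 2: 11; order 5: 1; order 10: 1.
Total: 14.

14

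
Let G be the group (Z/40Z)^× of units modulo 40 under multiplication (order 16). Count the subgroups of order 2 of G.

|G| = 16 and 2 | 16, so subgroups of order 2 are possible by Lagrange.
The subgroups of order 2 are: {1, 11}; {1, 19}; {1, 21}; {1, 29}; … (7 in all).
So G has 7 subgroups of order 2.

7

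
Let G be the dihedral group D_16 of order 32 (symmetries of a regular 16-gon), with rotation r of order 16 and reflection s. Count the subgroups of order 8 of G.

|G| = 32 and 8 | 32, so subgroups of order 8 are possible by Lagrange.
The subgroups of order 8 are: {e, r^2, r^4, r^6, r^8, r^10, r^12, r^14}; {e, r^4, r^8, r^12, r^2s, r^6s, r^10s, r^14s}; {e, r^4, r^8, r^12, r^3s, r^7s, r^11s, r^15s}; {e, r^4, r^8, r^12, s, r^4s, r^8s, r^12s}; … (5 in all).
So G has 5 subgroups of order 8.

5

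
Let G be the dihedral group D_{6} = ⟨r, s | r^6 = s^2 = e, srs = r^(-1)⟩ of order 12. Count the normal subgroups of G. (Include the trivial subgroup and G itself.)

7

G has 16 subgroups. Checking conjugation-invariance by order — order 1: 1/1 normal; order 2: 1/7 normal; order 3: 1/1 normal; order 4: 0/3 normal; order 6: 3/3 normal; order 12: 1/1 normal.
Total normal subgroups: 7.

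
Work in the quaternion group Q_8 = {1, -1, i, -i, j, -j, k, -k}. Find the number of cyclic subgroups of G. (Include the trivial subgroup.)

5

Group the elements of G by the cyclic subgroup they generate; each cyclic subgroup of order d accounts for φ(d) elements.
Cyclic subgroups by order — order 1: 1; order 2: 1; order 4: 3.
Total: 5.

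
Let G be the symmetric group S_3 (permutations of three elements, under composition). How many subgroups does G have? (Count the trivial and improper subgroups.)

|G| = 6, so by Lagrange every subgroup order divides 6. Divisors: 1, 2, 3, 6.
Subgroups by order — order 1: 1; order 2: 3; order 3: 1; order 6: 1.
Total: 1 + 3 + 1 + 1 = 6.

6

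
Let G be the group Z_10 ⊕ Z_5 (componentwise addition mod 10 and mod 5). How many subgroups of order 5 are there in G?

|G| = 50 and 5 | 50, so subgroups of order 5 are possible by Lagrange.
The subgroups of order 5 are: {(0,0), (0,1), (0,2), (0,3), (0,4)}; {(0,0), (2,0), (4,0), (6,0), (8,0)}; {(0,0), (2,1), (4,2), (6,3), (8,4)}; {(0,0), (2,2), (4,4), (6,1), (8,3)}; … (6 in all).
So G has 6 subgroups of order 5.

6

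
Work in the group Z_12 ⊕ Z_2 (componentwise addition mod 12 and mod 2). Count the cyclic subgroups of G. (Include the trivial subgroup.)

12

Group the elements of G by the cyclic subgroup they generate; each cyclic subgroup of order d accounts for φ(d) elements.
Cyclic subgroups by order — order 1: 1; order 2: 3; order 3: 1; order 4: 2; order 6: 3; order 12: 2.
Total: 12.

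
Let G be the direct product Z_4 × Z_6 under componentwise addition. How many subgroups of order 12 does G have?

3

|G| = 24 and 12 | 24, so subgroups of order 12 are possible by Lagrange.
The subgroups of order 12 are: {(0,0), (0,1), (0,2), (0,3), (0,4), (0,5), (2,0), (2,1), (2,2), (2,3), (2,4), (2,5)}; {(0,0), (0,2), (0,4), (1,0), (1,2), (1,4), (2,0), (2,2), (2,4), (3,0), (3,2), (3,4)}; {(0,0), (0,2), (0,4), (1,1), (1,3), (1,5), (2,0), (2,2), (2,4), (3,1), (3,3), (3,5)}.
So G has 3 subgroups of order 12.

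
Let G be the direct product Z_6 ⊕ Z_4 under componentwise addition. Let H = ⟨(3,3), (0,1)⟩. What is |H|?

8

|⟨(3,3)⟩| = 4 and |⟨(0,1)⟩| = 4, so |H| is a multiple of lcm(4, 4) = 4 and divides |G| = 24.
Closing under the operation: H = {(0,0), (0,1), (0,2), (0,3), (3,0), (3,1), (3,2), (3,3)}, so |H| = 8.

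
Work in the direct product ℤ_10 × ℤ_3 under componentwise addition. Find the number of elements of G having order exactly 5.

An element (a,b) has order lcm(ord(a), ord(b)); count pairs with lcm equal to 5.
Enumerating gives 4 such elements.

4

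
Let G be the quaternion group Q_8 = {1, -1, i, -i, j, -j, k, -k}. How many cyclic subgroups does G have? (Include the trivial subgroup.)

5

Each element a generates a cyclic subgroup ⟨a⟩; distinct elements may generate the same one (a cyclic group of order d has φ(d) generators).
Cyclic subgroups by order — order 1: 1; order 2: 1; order 4: 3.
Total: 5.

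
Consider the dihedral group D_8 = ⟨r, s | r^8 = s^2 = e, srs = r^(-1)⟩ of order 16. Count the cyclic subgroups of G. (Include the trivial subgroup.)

Each element a generates a cyclic subgroup ⟨a⟩; distinct elements may generate the same one (a cyclic group of order d has φ(d) generators).
Cyclic subgroups by order — order 1: 1; order 2: 9; order 4: 1; order 8: 1.
Total: 12.

12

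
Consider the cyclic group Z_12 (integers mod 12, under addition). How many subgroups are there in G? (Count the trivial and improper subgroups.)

6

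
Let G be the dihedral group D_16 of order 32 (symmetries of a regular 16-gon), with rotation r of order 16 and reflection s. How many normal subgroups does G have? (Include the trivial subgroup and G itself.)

8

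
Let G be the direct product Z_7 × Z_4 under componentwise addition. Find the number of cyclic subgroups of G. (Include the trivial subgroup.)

Group the elements of G by the cyclic subgroup they generate; each cyclic subgroup of order d accounts for φ(d) elements.
Cyclic subgroups by order — order 1: 1; order 2: 1; order 4: 1; order 7: 1; order 14: 1; order 28: 1.
Total: 6.

6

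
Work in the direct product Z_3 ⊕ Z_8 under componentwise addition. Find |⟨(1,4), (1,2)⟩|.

12

|⟨(1,4)⟩| = 6 and |⟨(1,2)⟩| = 12, so |H| is a multiple of lcm(6, 12) = 12 and divides |G| = 24.
Closing under the operation: H = {(0,0), (0,2), (0,4), (0,6), (1,0), (1,2), (1,4), (1,6), (2,0), (2,2), (2,4), (2,6)}, so |H| = 12.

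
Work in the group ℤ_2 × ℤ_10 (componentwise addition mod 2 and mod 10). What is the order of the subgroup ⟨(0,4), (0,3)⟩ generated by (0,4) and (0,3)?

10

|⟨(0,4)⟩| = 5 and |⟨(0,3)⟩| = 10, so |H| is a multiple of lcm(5, 10) = 10 and divides |G| = 20.
Closing under the operation: H = {(0,0), (0,1), (0,2), (0,3), (0,4), (0,5), (0,6), (0,7), (0,8), (0,9)}, so |H| = 10.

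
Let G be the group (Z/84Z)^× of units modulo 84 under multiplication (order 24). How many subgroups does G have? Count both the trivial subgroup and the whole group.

|G| = 24, so by Lagrange every subgroup order divides 24. Divisors: 1, 2, 3, 4, 6, 8, 12, 24.
Subgroups by order — order 1: 1; order 2: 7; order 3: 1; order 4: 7; order 6: 7; order 8: 1; order 12: 7; order 24: 1.
Total: 1 + 7 + 1 + 7 + 7 + 1 + 7 + 1 = 32.

32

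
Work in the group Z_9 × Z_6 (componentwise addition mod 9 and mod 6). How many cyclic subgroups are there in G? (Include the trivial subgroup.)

Group the elements of G by the cyclic subgroup they generate; each cyclic subgroup of order d accounts for φ(d) elements.
Cyclic subgroups by order — order 1: 1; order 2: 1; order 3: 4; order 6: 4; order 9: 3; order 18: 3.
Total: 16.

16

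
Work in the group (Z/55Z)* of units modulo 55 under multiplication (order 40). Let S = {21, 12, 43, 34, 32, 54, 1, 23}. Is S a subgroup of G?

Yes

|S| = 8 divides |G| = 40, consistent with Lagrange.
S contains the identity, every element's inverse is in S, and S is closed under ·: it is a subgroup.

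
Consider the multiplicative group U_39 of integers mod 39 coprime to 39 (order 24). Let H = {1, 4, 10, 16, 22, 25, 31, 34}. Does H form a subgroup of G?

Closure fails: 34 · 4 = 19 ∉ H. So H is not a subgroup.

No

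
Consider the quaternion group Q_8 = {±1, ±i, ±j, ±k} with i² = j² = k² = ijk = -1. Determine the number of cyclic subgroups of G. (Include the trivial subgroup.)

5

Each element a generates a cyclic subgroup ⟨a⟩; distinct elements may generate the same one (a cyclic group of order d has φ(d) generators).
Cyclic subgroups by order — order 1: 1; order 2: 1; order 4: 3.
Total: 5.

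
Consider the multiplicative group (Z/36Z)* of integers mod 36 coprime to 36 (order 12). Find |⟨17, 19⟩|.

4

|⟨17⟩| = 2 and |⟨19⟩| = 2, so |H| is a multiple of lcm(2, 2) = 2 and divides |G| = 12.
Closing under the operation: H = {1, 17, 19, 35}, so |H| = 4.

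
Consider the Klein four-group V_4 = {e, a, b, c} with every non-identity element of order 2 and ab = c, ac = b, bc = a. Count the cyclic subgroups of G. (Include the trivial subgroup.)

Each element a generates a cyclic subgroup ⟨a⟩; distinct elements may generate the same one (a cyclic group of order d has φ(d) generators).
Cyclic subgroups by order — order 1: 1; order 2: 3.
Total: 4.

4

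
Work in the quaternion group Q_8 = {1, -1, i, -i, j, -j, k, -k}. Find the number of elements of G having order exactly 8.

0

No element of G has order 8 (even though 8 | 8).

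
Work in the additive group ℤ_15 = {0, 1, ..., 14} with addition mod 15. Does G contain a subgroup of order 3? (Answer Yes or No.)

Yes

3 | 15. A subgroup of order 3 is {0, 5, 10}.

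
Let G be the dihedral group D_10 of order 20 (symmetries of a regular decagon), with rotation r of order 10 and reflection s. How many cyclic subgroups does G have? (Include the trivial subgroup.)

14

Group the elements of G by the cyclic subgroup they generate; each cyclic subgroup of order d accounts for φ(d) elements.
Cyclic subgroups by order — order 1: 1; order 2: 11; order 5: 1; order 10: 1.
Total: 14.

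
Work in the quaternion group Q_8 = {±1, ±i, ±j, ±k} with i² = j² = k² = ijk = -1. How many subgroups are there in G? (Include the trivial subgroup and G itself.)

|G| = 8, so by Lagrange every subgroup order divides 8. Divisors: 1, 2, 4, 8.
Subgroups by order — order 1: 1; order 2: 1; order 4: 3; order 8: 1.
Total: 1 + 1 + 3 + 1 = 6.

6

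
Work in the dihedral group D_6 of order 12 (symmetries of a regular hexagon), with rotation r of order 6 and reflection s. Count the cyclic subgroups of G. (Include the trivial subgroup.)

10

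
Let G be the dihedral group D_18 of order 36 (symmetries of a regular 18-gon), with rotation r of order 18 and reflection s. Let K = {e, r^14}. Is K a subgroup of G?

r^14 ∈ K but its inverse r^4 ∉ K, so K is not a subgroup.

No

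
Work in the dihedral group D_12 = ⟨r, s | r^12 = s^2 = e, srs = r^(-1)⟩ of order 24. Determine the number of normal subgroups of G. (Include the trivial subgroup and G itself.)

9

G has 34 subgroups. Checking conjugation-invariance by order — order 1: 1/1 normal; order 2: 1/13 normal; order 3: 1/1 normal; order 4: 1/7 normal; order 6: 1/5 normal; order 8: 0/3 normal; order 12: 3/3 normal; order 24: 1/1 normal.
Total normal subgroups: 9.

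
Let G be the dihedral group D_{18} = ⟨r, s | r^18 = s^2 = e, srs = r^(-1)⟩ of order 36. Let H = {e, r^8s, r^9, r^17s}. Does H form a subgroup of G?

|H| = 4 divides |G| = 36, consistent with Lagrange.
H contains the identity, every element's inverse is in H, and H is closed under ·: it is a subgroup.

Yes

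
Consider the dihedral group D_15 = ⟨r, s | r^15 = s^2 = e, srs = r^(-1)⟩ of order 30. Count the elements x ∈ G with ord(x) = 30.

0

No element of G has order 30 (even though 30 | 30).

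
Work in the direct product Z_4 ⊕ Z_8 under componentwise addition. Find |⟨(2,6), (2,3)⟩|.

16

|⟨(2,6)⟩| = 4 and |⟨(2,3)⟩| = 8, so |H| is a multiple of lcm(4, 8) = 8 and divides |G| = 32.
Closing under the operation: H = {(0,0), (0,1), (0,2), (0,3), (0,4), (0,5), (0,6), (0,7), (2,0), (2,1), (2,2), (2,3), (2,4), (2,5), (2,6), (2,7)}, so |H| = 16.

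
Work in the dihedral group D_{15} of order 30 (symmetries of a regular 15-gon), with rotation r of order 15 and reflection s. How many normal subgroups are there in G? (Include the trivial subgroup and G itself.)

5

G has 28 subgroups. Checking conjugation-invariance by order — order 1: 1/1 normal; order 2: 0/15 normal; order 3: 1/1 normal; order 5: 1/1 normal; order 6: 0/5 normal; order 10: 0/3 normal; order 15: 1/1 normal; order 30: 1/1 normal.
Total normal subgroups: 5.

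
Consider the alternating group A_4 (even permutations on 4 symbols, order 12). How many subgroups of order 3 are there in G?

4

|G| = 12 and 3 | 12, so subgroups of order 3 are possible by Lagrange.
The subgroups of order 3 are: {e, (1 2 3), (1 3 2)}; {e, (1 2 4), (1 4 2)}; {e, (1 3 4), (1 4 3)}; {e, (2 3 4), (2 4 3)}.
So G has 4 subgroups of order 3.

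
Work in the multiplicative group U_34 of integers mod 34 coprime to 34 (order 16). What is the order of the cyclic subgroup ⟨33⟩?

2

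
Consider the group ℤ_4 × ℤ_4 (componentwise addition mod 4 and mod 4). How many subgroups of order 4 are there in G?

7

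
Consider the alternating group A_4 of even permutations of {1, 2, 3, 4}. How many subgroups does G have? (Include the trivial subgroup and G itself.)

10

|G| = 12, so by Lagrange every subgroup order divides 12. Divisors: 1, 2, 3, 4, 6, 12.
Subgroups by order — order 1: 1; order 2: 3; order 3: 4; order 4: 1; order 6: 0; order 12: 1.
Total: 1 + 3 + 4 + 1 + 0 + 1 = 10.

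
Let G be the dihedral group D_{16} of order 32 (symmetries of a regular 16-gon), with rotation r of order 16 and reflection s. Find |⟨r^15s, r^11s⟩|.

|⟨r^15s⟩| = 2 and |⟨r^11s⟩| = 2, so |H| is a multiple of lcm(2, 2) = 2 and divides |G| = 32.
Closing under the operation: H = {e, r^4, r^8, r^12, r^3s, r^7s, r^11s, r^15s}, so |H| = 8.

8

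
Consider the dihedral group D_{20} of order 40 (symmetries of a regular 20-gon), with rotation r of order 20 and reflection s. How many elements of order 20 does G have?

8

The elements of order 20 are: r, r^3, r^7, r^9, r^11, r^13, r^17, r^19.
That's 8.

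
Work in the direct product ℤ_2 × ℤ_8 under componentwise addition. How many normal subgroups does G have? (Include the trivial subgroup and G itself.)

G is abelian, so every subgroup is normal.
G has 11 subgroups in total, hence 11 normal subgroups.

11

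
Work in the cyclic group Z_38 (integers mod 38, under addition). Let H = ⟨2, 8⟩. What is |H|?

19

|⟨2⟩| = 19 and |⟨8⟩| = 19, so |H| is a multiple of lcm(19, 19) = 19 and divides |G| = 38.
Closing under the operation: H = {0, 2, 4, 6, 8, 10, 12, 14, 16, 18, 20, 22, 24, 26, 28, 30, 32, 34, 36}, so |H| = 19.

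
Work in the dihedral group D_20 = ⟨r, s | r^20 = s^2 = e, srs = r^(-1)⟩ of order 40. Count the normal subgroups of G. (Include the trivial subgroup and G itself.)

G has 48 subgroups. Checking conjugation-invariance by order — order 1: 1/1 normal; order 2: 1/21 normal; order 4: 1/11 normal; order 5: 1/1 normal; order 8: 0/5 normal; order 10: 1/5 normal; order 20: 3/3 normal; order 40: 1/1 normal.
Total normal subgroups: 9.

9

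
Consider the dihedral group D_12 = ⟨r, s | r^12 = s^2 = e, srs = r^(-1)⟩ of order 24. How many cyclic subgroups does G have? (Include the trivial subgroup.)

18

Each element a generates a cyclic subgroup ⟨a⟩; distinct elements may generate the same one (a cyclic group of order d has φ(d) generators).
Cyclic subgroups by order — order 1: 1; order 2: 13; order 3: 1; order 4: 1; order 6: 1; order 12: 1.
Total: 18.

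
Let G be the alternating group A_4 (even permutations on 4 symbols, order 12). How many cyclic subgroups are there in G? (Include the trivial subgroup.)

8

Each element a generates a cyclic subgroup ⟨a⟩; distinct elements may generate the same one (a cyclic group of order d has φ(d) generators).
Cyclic subgroups by order — order 1: 1; order 2: 3; order 3: 4.
Total: 8.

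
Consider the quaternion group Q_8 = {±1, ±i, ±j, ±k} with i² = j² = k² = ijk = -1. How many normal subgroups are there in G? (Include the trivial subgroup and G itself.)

6

G has 6 subgroups. Checking conjugation-invariance by order — order 1: 1/1 normal; order 2: 1/1 normal; order 4: 3/3 normal; order 8: 1/1 normal.
Total normal subgroups: 6.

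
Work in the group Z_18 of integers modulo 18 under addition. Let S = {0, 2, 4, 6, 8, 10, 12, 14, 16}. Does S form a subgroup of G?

Yes

|S| = 9 divides |G| = 18, consistent with Lagrange.
S contains the identity, every element's inverse is in S, and S is closed under +: it is a subgroup.
In fact S = ⟨2⟩.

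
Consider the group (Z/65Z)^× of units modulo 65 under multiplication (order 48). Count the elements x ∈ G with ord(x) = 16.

No element of G has order 16 (even though 16 | 48).

0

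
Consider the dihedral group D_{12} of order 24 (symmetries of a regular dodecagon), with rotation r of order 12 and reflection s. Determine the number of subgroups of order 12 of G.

3

|G| = 24 and 12 | 24, so subgroups of order 12 are possible by Lagrange.
The subgroups of order 12 are: {e, r, r^2, r^3, r^4, r^5, r^6, r^7, r^8, r^9, r^10, r^11}; {e, r^2, r^4, r^6, r^8, r^10, s, r^2s, r^4s, r^6s, r^8s, r^10s}; {e, r^2, r^4, r^6, r^8, r^10, rs, r^3s, r^5s, r^7s, r^9s, r^11s}.
So G has 3 subgroups of order 12.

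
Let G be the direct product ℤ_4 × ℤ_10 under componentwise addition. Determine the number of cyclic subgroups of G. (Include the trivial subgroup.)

A cyclic subgroup of order d is generated by each of its φ(d) elements of order d, so the cyclic subgroups of order d number (#elements of order d)/φ(d).
Cyclic subgroups by order — order 1: 1; order 2: 3; order 4: 2; order 5: 1; order 10: 3; order 20: 2.
Total: 12.

12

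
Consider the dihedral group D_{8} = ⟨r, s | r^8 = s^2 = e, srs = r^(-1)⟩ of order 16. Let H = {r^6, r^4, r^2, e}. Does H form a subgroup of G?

|H| = 4 divides |G| = 16, consistent with Lagrange.
H contains the identity, every element's inverse is in H, and H is closed under ·: it is a subgroup.
In fact H = ⟨r^6⟩.

Yes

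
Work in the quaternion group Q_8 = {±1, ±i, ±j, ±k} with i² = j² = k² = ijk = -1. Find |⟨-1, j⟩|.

|⟨-1⟩| = 2 and |⟨j⟩| = 4, so |H| is a multiple of lcm(2, 4) = 4 and divides |G| = 8.
Closing under the operation: H = {1, -1, j, -j}, so |H| = 4.

4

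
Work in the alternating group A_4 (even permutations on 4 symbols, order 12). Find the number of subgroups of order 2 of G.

3

|G| = 12 and 2 | 12, so subgroups of order 2 are possible by Lagrange.
The subgroups of order 2 are: {e, (1 2)(3 4)}; {e, (1 3)(2 4)}; {e, (1 4)(2 3)}.
So G has 3 subgroups of order 2.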